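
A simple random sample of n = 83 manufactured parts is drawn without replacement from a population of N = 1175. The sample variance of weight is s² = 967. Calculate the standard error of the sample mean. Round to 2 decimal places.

Under SRS without replacement, Var(ȳ) = (1 − f)·s²/n with f = n/N = 83/1175 = 0.07063830.
Var(ȳ) = (1 − 0.07063830)·967/83 = 0.92936170·11.650602 = 10.827624.
SE(ȳ) = √(10.827624) = 3.29.

3.29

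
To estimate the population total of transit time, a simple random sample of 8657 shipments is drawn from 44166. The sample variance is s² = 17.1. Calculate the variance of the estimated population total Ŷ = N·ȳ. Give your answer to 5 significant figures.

3.0978 × 10^6

Var(Ŷ) = N²·Var(ȳ) = N²·(1 − n/N)·s²/n.
f = 8657/44166 = 0.19601051; Var(ȳ) = 0.80398949·17.1/8657 = 0.0015881045.
Var(Ŷ) = 44166² · 0.0015881045 = 3.0978131 × 10^6.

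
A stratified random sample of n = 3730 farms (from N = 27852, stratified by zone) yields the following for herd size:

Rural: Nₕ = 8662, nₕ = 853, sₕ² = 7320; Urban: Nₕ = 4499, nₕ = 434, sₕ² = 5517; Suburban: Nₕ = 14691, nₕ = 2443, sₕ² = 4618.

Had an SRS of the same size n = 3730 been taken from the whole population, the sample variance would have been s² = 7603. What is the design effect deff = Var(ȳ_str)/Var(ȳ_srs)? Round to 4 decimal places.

0.8420

Var(ȳ_str) = Σ Wₕ²(1−fₕ)sₕ²/nₕ with Wₕ = Nₕ/27852:
  Rural: (8662/27852)²·(1−853/8662)·7320/853 = 0.74827783
  Urban: (4499/27852)²·(1−434/4499)·5517/434 = 0.29969329
  Suburban: (14691/27852)²·(1−2443/14691)·4618/2443 = 0.43846429
  → Var(ȳ_str) = 1.4864354.
Var(ȳ_srs) = (1 − 3730/27852)·7603/3730 = 1.7653592.
deff = 1.4864354 / 1.7653592 = 0.8420.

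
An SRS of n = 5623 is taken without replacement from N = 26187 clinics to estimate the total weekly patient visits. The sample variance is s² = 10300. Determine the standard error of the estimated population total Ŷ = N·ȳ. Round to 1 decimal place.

31407.3

Var(Ŷ) = N²·Var(ȳ) = N²·(1 − n/N)·s²/n.
f = 5623/26187 = 0.21472486; Var(ȳ) = 0.78527514·10300/5623 = 1.4384375.
Var(Ŷ) = 26187² · 1.4384375 = 9.8642142 × 10^8.
SE(Ŷ) = √(9.8642142 × 10^8) = 31407.3.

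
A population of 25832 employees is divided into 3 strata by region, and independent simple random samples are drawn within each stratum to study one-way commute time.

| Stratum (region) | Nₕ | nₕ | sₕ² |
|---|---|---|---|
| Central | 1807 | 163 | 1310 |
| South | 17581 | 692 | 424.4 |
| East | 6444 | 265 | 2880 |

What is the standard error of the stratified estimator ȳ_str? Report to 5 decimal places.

0.97835

Var(ȳ_str) = Σₕ Wₕ²(1 − fₕ)sₕ²/nₕ with Wₕ = Nₕ/N, N = 25832.
Central: Wₕ = 0.06995200; term = 0.06995200²·(1 − 0.09020476)·1310/163 = 0.03577895.
South: Wₕ = 0.68058997; term = 0.68058997²·(1 − 0.03936067)·424.4/692 = 0.27289823.
East: Wₕ = 0.24945804; term = 0.24945804²·(1 − 0.04112353)·2880/265 = 0.64849148.
Sum = 0.95716866.
SE = √(0.95716866) = 0.97835.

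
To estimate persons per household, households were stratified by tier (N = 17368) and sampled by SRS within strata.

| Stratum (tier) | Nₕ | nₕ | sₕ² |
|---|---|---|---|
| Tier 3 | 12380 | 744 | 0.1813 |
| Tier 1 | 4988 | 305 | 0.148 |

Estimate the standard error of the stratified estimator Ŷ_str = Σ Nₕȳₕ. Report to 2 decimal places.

Var(Ŷ_str) = Σₕ Nₕ²(1 − fₕ)sₕ²/nₕ.
Tier 3: 12380²·(1 − 744/12380)·0.1813/744 = 35103.403.
Tier 1: 4988²·(1 − 305/4988)·0.148/305 = 11334.764.
Sum = 46438.167.
SE = √(46438.167) = 215.50.

215.50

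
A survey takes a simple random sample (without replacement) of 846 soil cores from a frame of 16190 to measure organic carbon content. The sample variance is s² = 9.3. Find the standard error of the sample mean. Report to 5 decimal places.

Under SRS without replacement, Var(ȳ) = (1 − f)·s²/n with f = n/N = 846/16190 = 0.05225448.
Var(ȳ) = (1 − 0.05225448)·9.3/846 = 0.94774552·0.010992908 = 0.010418479.
SE(ȳ) = √(0.010418479) = 0.10207.

0.10207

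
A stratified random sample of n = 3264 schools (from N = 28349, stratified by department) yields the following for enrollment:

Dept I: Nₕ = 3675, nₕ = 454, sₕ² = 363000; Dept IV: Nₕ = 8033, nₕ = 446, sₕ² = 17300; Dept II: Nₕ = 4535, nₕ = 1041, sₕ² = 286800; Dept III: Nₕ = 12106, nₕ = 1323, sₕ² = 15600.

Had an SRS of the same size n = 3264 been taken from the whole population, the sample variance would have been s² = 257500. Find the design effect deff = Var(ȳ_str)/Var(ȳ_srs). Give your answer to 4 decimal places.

Var(ȳ_str) = Σ Wₕ²(1−fₕ)sₕ²/nₕ with Wₕ = Nₕ/28349:
  Dept I: (3675/28349)²·(1−454/3675)·363000/454 = 11.776693
  Dept IV: (8033/28349)²·(1−446/8033)·17300/446 = 2.9415999
  Dept II: (4535/28349)²·(1−1041/4535)·286800/1041 = 5.431917
  Dept III: (12106/28349)²·(1−1323/12106)·15600/1323 = 1.9152679
  → Var(ȳ_str) = 22.065478.
Var(ȳ_srs) = (1 − 3264/28349)·257500/3264 = 69.807719.
deff = 22.065478 / 69.807719 = 0.3161.

0.3161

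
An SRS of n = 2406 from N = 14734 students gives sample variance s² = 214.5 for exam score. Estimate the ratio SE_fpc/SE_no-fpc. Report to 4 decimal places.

f = n/N = 2406/14734 = 0.16329578.
SE_no-fpc = √(s²/n) = 0.29858352; SE_fpc = √((1−f)s²/n) = 0.27311894.
Ratio = √(1−f) = 0.91471538.

0.9147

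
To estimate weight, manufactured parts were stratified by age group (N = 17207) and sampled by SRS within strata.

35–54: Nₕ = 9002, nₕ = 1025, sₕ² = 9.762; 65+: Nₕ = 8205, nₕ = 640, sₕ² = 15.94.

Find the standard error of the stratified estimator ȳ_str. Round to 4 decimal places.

0.0868

Var(ȳ_str) = Σₕ Wₕ²(1 − fₕ)sₕ²/nₕ with Wₕ = Nₕ/N, N = 17207.
35–54: Wₕ = 0.52315918; term = 0.52315918²·(1 − 0.11386359)·9.762/1025 = 0.002309847.
65+: Wₕ = 0.47684082; term = 0.47684082²·(1 − 0.07800122)·15.94/640 = 0.0052213829.
Sum = 0.0075312299.
SE = √(0.0075312299) = 0.0868.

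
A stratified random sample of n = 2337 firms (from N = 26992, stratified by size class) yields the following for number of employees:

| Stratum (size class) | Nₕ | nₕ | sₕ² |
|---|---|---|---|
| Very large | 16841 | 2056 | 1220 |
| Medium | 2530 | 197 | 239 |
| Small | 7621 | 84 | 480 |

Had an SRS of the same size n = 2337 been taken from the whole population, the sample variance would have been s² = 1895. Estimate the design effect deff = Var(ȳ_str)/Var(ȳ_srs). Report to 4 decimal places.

Var(ȳ_str) = Σ Wₕ²(1−fₕ)sₕ²/nₕ with Wₕ = Nₕ/26992:
  Very large: (16841/26992)²·(1−2056/16841)·1220/2056 = 0.20279432
  Medium: (2530/26992)²·(1−197/2530)·239/197 = 0.0098287164
  Small: (7621/26992)²·(1−84/7621)·480/84 = 0.45050778
  → Var(ȳ_str) = 0.66313082.
Var(ȳ_srs) = (1 − 2337/26992)·1895/2337 = 0.74066265.
deff = 0.66313082 / 0.74066265 = 0.8953.

0.8953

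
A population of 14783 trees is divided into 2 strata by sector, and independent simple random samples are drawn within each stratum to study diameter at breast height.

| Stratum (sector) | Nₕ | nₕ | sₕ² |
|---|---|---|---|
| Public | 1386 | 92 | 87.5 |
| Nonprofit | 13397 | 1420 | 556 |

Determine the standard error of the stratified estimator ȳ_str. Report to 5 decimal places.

0.54341

Var(ȳ_str) = Σₕ Wₕ²(1 − fₕ)sₕ²/nₕ with Wₕ = Nₕ/N, N = 14783.
Public: Wₕ = 0.09375634; term = 0.09375634²·(1 − 0.06637807)·87.5/92 = 0.0078053535.
Nonprofit: Wₕ = 0.90624366; term = 0.90624366²·(1 − 0.10599388)·556/1420 = 0.28748613.
Sum = 0.29529148.
SE = √(0.29529148) = 0.54341.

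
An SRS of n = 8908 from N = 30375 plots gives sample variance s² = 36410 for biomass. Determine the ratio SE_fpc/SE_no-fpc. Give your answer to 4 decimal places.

0.8407

f = n/N = 8908/30375 = 0.29326749.
SE_no-fpc = √(s²/n) = 2.0217164; SE_fpc = √((1−f)s²/n) = 1.6996041.
Ratio = √(1−f) = 0.84067384.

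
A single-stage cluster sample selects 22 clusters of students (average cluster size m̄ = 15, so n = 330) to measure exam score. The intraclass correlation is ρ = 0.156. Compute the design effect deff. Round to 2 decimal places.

3.18

deff = 1 + (15 − 1)·0.156 = 1 + 2.184 = 3.184.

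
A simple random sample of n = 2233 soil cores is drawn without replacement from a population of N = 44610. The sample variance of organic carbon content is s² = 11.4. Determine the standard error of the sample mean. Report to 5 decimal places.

0.06964

Under SRS without replacement, Var(ȳ) = (1 − f)·s²/n with f = n/N = 2233/44610 = 0.05005604.
Var(ȳ) = (1 − 0.05005604)·11.4/2233 = 0.94994396·0.0051052396 = 0.0048496915.
SE(ȳ) = √(0.0048496915) = 0.06964.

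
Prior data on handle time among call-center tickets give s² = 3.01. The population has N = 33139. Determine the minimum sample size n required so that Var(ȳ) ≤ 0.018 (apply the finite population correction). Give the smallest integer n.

Without fpc, n₀ = s²/D = 3.01/0.018 = 167.2222.
With fpc, (1 − n/N)·s²/n ≤ D requires n ≥ n₀/(1 + n₀/N) = 167.2222/(1 + 167.2222/33139) = 166.3826.
Rounding up, n = 167.

167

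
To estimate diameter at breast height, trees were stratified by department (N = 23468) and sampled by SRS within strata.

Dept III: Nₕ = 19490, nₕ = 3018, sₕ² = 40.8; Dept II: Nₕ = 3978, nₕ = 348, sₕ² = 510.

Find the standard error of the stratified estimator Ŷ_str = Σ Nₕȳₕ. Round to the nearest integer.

Var(Ŷ_str) = Σₕ Nₕ²(1 − fₕ)sₕ²/nₕ.
Dept III: 19490²·(1 − 3018/19490)·40.8/3018 = 4.3400936 × 10^6.
Dept II: 3978²·(1 − 348/3978)·510/348 = 2.1162274 × 10^7.
Sum = 2.5502368 × 10^7.
SE = √(2.5502368 × 10^7) = 5050.

5050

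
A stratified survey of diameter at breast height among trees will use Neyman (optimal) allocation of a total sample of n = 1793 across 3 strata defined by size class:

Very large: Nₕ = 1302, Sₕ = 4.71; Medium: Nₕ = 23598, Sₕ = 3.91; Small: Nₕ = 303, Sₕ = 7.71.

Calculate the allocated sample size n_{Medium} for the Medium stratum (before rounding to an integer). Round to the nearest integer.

Neyman allocation: nₕ = n·NₕSₕ / Σⱼ NⱼSⱼ.
Σ NⱼSⱼ = 1302·4.71 + 23598·3.91 + 303·7.71 = 100736.73.
n_{Medium} = 1793·23598·3.91 / 100736.73 = 1642.

1642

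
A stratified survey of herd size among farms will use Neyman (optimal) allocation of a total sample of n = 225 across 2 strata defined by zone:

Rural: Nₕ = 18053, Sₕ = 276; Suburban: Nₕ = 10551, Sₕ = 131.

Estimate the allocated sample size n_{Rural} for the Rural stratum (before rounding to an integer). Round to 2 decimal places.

176.14

Neyman allocation: nₕ = n·NₕSₕ / Σⱼ NⱼSⱼ.
Σ NⱼSⱼ = 18053·276 + 10551·131 = 6.364809 × 10^6.
n_{Rural} = 225·18053·276 / (6.364809 × 10^6) = 176.14.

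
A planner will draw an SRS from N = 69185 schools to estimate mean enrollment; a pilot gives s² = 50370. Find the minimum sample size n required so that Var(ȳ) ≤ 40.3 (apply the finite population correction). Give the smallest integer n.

1228

Without fpc, n₀ = s²/D = 50370/40.3 = 1249.8759.
With fpc, (1 − n/N)·s²/n ≤ D requires n ≥ n₀/(1 + n₀/N) = 1249.8759/(1 + 1249.8759/69185) = 1227.6967.
Rounding up, n = 1228.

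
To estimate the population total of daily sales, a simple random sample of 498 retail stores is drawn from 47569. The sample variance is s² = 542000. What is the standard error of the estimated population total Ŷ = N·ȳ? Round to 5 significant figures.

1.5611 × 10^6

Var(Ŷ) = N²·Var(ȳ) = N²·(1 − n/N)·s²/n.
f = 498/47569 = 0.01046900; Var(ȳ) = 0.98953100·542000/498 = 1076.9594.
Var(Ŷ) = 47569² · 1076.9594 = 2.4369542 × 10^12.
SE(Ŷ) = √(2.4369542 × 10^12) = 1.5611 × 10^6.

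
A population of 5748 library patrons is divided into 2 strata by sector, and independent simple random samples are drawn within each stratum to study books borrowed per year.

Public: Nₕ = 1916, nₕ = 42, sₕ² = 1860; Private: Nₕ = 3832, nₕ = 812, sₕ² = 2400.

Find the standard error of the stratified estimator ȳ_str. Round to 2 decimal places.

2.42

Var(ȳ_str) = Σₕ Wₕ²(1 − fₕ)sₕ²/nₕ with Wₕ = Nₕ/N, N = 5748.
Public: Wₕ = 0.33333333; term = 0.33333333²·(1 − 0.02192067)·1860/42 = 4.8127713.
Private: Wₕ = 0.66666667; term = 0.66666667²·(1 − 0.21189979)·2400/812 = 1.0352712.
Sum = 5.8480425.
SE = √(5.8480425) = 2.42.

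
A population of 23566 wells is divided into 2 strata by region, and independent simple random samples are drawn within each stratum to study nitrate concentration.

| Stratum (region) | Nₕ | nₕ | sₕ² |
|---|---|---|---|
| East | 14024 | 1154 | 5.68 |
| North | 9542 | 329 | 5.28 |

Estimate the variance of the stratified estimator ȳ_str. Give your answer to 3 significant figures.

Var(ȳ_str) = Σₕ Wₕ²(1 − fₕ)sₕ²/nₕ with Wₕ = Nₕ/N, N = 23566.
East: Wₕ = 0.59509463; term = 0.59509463²·(1 − 0.08228751)·5.68/1154 = 0.0015996362.
North: Wₕ = 0.40490537; term = 0.40490537²·(1 − 0.03447914)·5.28/329 = 0.0025404272.
Sum = 0.0041400634.

0.00414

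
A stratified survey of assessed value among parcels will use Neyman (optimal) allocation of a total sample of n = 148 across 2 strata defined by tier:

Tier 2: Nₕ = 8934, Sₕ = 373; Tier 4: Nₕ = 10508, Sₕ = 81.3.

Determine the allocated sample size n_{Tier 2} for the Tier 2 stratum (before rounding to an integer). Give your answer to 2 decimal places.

117.80

Neyman allocation: nₕ = n·NₕSₕ / Σⱼ NⱼSⱼ.
Σ NⱼSⱼ = 8934·373 + 10508·81.3 = 4.1866824 × 10^6.
n_{Tier 2} = 148·8934·373 / (4.1866824 × 10^6) = 117.80.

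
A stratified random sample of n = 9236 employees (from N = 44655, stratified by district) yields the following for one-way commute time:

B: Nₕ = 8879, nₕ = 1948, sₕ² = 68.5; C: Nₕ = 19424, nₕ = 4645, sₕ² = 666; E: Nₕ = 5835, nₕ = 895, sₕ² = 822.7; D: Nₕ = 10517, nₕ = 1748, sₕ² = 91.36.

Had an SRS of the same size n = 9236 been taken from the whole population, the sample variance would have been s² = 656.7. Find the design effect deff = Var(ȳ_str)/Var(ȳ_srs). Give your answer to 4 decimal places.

Var(ȳ_str) = Σ Wₕ²(1−fₕ)sₕ²/nₕ with Wₕ = Nₕ/44655:
  B: (8879/44655)²·(1−1948/8879)·68.5/1948 = 0.001085229
  C: (19424/44655)²·(1−4645/19424)·666/4645 = 0.020641062
  E: (5835/44655)²·(1−895/5835)·822.7/895 = 0.013287586
  D: (10517/44655)²·(1−1748/10517)·91.36/1748 = 0.0024172213
  → Var(ȳ_str) = 0.037431098.
Var(ȳ_srs) = (1 − 9236/44655)·656.7/9236 = 0.056396129.
deff = 0.037431098 / 0.056396129 = 0.6637.

0.6637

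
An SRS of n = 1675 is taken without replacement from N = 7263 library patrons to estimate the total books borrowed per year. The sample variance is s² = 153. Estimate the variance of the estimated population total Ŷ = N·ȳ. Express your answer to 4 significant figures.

Var(Ŷ) = N²·Var(ȳ) = N²·(1 − n/N)·s²/n.
f = 1675/7263 = 0.23062096; Var(ȳ) = 0.76937904·153/1675 = 0.070277608.
Var(Ŷ) = 7263² · 0.070277608 = 3.707226 × 10^6.

3.707 × 10^6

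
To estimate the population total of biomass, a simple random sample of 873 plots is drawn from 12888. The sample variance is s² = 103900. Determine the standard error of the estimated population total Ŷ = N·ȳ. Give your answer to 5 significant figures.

135750

Var(Ŷ) = N²·Var(ȳ) = N²·(1 − n/N)·s²/n.
f = 873/12888 = 0.06773743; Var(ȳ) = 0.93226257·103900/873 = 110.95313.
Var(Ŷ) = 12888² · 110.95313 = 1.8429375 × 10^10.
SE(Ŷ) = √(1.8429375 × 10^10) = 135750.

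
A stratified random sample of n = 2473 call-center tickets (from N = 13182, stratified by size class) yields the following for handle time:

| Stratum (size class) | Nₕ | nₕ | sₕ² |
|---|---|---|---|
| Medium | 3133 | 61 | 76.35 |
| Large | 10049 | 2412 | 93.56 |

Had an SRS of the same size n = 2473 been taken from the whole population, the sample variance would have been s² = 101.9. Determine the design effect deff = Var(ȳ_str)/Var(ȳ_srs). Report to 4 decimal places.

Var(ȳ_str) = Σ Wₕ²(1−fₕ)sₕ²/nₕ with Wₕ = Nₕ/13182:
  Medium: (3133/13182)²·(1−61/3133)·76.35/61 = 0.069326328
  Large: (10049/13182)²·(1−2412/10049)·93.56/2412 = 0.017131521
  → Var(ȳ_str) = 0.086457849.
Var(ȳ_srs) = (1 − 2473/13182)·101.9/2473 = 0.033474776.
deff = 0.086457849 / 0.033474776 = 2.5828.

2.5828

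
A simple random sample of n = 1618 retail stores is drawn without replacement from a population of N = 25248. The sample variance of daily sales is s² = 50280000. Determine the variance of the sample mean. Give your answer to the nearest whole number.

Under SRS without replacement, Var(ȳ) = (1 − f)·s²/n with f = n/N = 1618/25248 = 0.06408428.
Var(ȳ) = (1 − 0.06408428)·50280000/1618 = 0.93591572·31075.402 = 29083.957.

29084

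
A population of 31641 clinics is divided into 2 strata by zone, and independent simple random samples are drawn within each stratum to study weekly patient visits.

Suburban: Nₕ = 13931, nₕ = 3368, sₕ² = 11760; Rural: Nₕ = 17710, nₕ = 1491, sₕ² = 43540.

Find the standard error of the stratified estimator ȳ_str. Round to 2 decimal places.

2.98

Var(ȳ_str) = Σₕ Wₕ²(1 − fₕ)sₕ²/nₕ with Wₕ = Nₕ/N, N = 31641.
Suburban: Wₕ = 0.44028318; term = 0.44028318²·(1 − 0.24176297)·11760/3368 = 0.51322099.
Rural: Wₕ = 0.55971682; term = 0.55971682²·(1 − 0.08418972)·43540/1491 = 8.3782442.
Sum = 8.8914652.
SE = √(8.8914652) = 2.98.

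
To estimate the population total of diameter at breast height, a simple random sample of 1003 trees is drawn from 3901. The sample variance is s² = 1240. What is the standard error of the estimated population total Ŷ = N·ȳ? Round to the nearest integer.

Var(Ŷ) = N²·Var(ȳ) = N²·(1 − n/N)·s²/n.
f = 1003/3901 = 0.25711356; Var(ȳ) = 0.74288644·1240/1003 = 0.91842391.
Var(Ŷ) = 3901² · 0.91842391 = 1.3976392 × 10^7.
SE(Ŷ) = √(1.3976392 × 10^7) = 3739.

3739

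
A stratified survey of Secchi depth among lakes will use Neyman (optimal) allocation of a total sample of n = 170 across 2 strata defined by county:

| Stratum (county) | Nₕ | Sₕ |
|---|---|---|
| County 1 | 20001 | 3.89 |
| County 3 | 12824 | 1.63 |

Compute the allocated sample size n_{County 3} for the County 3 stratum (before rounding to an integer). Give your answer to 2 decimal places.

36.00

Neyman allocation: nₕ = n·NₕSₕ / Σⱼ NⱼSⱼ.
Σ NⱼSⱼ = 20001·3.89 + 12824·1.63 = 98707.01.
n_{County 3} = 170·12824·1.63 / 98707.01 = 36.00.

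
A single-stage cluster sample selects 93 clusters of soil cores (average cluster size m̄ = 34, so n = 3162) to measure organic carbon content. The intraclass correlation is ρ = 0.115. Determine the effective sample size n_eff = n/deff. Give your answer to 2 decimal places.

659.44

deff = 1 + (34 − 1)·0.115 = 1 + 3.795 = 4.795.
n_eff = 3162 / 4.795 = 659.44.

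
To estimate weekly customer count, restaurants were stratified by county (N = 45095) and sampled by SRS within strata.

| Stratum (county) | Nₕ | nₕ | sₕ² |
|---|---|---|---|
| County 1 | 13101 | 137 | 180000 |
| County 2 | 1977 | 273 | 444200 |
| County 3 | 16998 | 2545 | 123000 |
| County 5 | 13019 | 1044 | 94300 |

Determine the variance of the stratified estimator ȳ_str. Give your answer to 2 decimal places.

Var(ȳ_str) = Σₕ Wₕ²(1 − fₕ)sₕ²/nₕ with Wₕ = Nₕ/N, N = 45095.
County 1: Wₕ = 0.29052001; term = 0.29052001²·(1 − 0.01045722)·180000/137 = 109.73335.
County 2: Wₕ = 0.04384078; term = 0.04384078²·(1 − 0.13808801)·444200/273 = 2.6954755.
County 3: Wₕ = 0.37693758; term = 0.37693758²·(1 − 0.14972350)·123000/2545 = 5.8387028.
County 5: Wₕ = 0.28870163; term = 0.28870163²·(1 − 0.08019049)·94300/1044 = 6.9248052.
Sum = 125.19233.

125.19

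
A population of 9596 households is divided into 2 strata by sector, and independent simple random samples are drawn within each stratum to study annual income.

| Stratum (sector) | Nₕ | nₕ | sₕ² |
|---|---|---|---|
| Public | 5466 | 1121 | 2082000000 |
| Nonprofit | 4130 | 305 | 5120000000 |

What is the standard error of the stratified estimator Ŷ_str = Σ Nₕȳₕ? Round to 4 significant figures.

Var(Ŷ_str) = Σₕ Nₕ²(1 − fₕ)sₕ²/nₕ.
Public: 5466²·(1 − 1121/5466)·2082000000/1121 = 4.4109742 × 10^13.
Nonprofit: 4130²·(1 − 305/4130)·5120000000/305 = 2.6518662 × 10^14.
Sum = 3.0929636 × 10^14.
SE = √(3.0929636 × 10^14) = 1.759 × 10^7.

1.759 × 10^7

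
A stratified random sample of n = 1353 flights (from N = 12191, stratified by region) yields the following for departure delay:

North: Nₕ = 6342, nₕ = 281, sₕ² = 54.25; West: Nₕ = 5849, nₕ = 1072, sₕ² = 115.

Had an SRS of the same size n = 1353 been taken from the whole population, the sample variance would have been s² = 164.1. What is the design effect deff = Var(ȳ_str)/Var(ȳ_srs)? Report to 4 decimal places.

0.6501

Var(ȳ_str) = Σ Wₕ²(1−fₕ)sₕ²/nₕ with Wₕ = Nₕ/12191:
  North: (6342/12191)²·(1−281/6342)·54.25/281 = 0.049932727
  West: (5849/12191)²·(1−1072/5849)·115/1072 = 0.020167927
  → Var(ȳ_str) = 0.070100654.
Var(ȳ_srs) = (1 − 1353/12191)·164.1/1353 = 0.10782528.
deff = 0.070100654 / 0.10782528 = 0.6501.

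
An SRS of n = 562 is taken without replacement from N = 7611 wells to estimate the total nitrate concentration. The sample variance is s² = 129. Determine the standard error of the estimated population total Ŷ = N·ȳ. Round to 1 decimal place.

Var(Ŷ) = N²·Var(ȳ) = N²·(1 − n/N)·s²/n.
f = 562/7611 = 0.07384049; Var(ȳ) = 0.92615951·129/562 = 0.21258821.
Var(Ŷ) = 7611² · 0.21258821 = 1.2314665 × 10^7.
SE(Ŷ) = √(1.2314665 × 10^7) = 3509.2.

3509.2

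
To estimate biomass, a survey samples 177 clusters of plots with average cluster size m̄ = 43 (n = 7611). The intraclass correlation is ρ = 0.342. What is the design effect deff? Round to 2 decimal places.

deff = 1 + (43 − 1)·0.342 = 1 + 14.364 = 15.364.

15.36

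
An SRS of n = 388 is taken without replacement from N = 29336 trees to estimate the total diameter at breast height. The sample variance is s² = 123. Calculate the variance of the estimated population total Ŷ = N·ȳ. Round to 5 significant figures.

2.6921 × 10^8

Var(Ŷ) = N²·Var(ȳ) = N²·(1 − n/N)·s²/n.
f = 388/29336 = 0.01322607; Var(ȳ) = 0.98677393·123/388 = 0.31281751.
Var(Ŷ) = 29336² · 0.31281751 = 2.6921103 × 10^8.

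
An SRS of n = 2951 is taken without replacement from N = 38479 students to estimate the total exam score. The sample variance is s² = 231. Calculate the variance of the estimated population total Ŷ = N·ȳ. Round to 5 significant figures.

1.0701 × 10^8

Var(Ŷ) = N²·Var(ȳ) = N²·(1 − n/N)·s²/n.
f = 2951/38479 = 0.07669118; Var(ȳ) = 0.92330882·231/2951 = 0.072275275.
Var(Ŷ) = 38479² · 0.072275275 = 1.0701319 × 10^8.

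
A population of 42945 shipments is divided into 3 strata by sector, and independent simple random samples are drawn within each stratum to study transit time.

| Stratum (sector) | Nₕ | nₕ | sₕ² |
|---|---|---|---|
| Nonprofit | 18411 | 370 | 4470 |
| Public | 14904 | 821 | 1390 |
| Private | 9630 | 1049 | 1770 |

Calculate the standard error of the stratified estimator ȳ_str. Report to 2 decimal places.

1.56

Var(ȳ_str) = Σₕ Wₕ²(1 − fₕ)sₕ²/nₕ with Wₕ = Nₕ/N, N = 42945.
Nonprofit: Wₕ = 0.42871114; term = 0.42871114²·(1 − 0.02009668)·4470/370 = 2.175798.
Public: Wₕ = 0.34704855; term = 0.34704855²·(1 − 0.05508588)·1390/821 = 0.19268347.
Private: Wₕ = 0.22424031; term = 0.22424031²·(1 − 0.10893043)·1770/1049 = 0.075602604.
Sum = 2.4440841.
SE = √(2.4440841) = 1.56.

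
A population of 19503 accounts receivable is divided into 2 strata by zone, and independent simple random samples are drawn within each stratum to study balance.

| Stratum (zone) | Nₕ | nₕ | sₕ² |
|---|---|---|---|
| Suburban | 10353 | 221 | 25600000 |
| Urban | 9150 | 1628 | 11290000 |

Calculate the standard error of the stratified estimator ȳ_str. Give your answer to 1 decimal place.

182.2

Var(ȳ_str) = Σₕ Wₕ²(1 − fₕ)sₕ²/nₕ with Wₕ = Nₕ/N, N = 19503.
Suburban: Wₕ = 0.53084141; term = 0.53084141²·(1 − 0.02134647)·25600000/221 = 31945.247.
Urban: Wₕ = 0.46915859; term = 0.46915859²·(1 − 0.17792350)·11290000/1628 = 1254.848.
Sum = 33200.095.
SE = √(33200.095) = 182.2.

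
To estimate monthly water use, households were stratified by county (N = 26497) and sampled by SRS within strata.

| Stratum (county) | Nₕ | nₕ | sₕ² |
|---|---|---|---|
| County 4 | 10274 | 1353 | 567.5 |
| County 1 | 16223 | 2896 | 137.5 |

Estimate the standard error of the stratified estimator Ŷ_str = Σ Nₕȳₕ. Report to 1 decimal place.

Var(Ŷ_str) = Σₕ Nₕ²(1 − fₕ)sₕ²/nₕ.
County 4: 10274²·(1 − 1353/10274)·567.5/1353 = 3.8443345 × 10^7.
County 1: 16223²·(1 − 2896/16223)·137.5/2896 = 1.0265207 × 10^7.
Sum = 4.8708552 × 10^7.
SE = √(4.8708552 × 10^7) = 6979.2.

6979.2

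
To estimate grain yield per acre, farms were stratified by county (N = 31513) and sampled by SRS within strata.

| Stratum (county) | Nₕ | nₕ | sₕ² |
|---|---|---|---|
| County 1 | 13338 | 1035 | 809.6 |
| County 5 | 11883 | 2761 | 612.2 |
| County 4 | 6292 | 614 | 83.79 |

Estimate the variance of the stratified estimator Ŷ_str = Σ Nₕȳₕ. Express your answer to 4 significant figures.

Var(Ŷ_str) = Σₕ Nₕ²(1 − fₕ)sₕ²/nₕ.
County 1: 13338²·(1 − 1035/13338)·809.6/1035 = 1.2836064 × 10^8.
County 5: 11883²·(1 − 2761/11883)·612.2/2761 = 2.4034942 × 10^7.
County 4: 6292²·(1 − 614/6292)·83.79/614 = 4.8753738 × 10^6.
Sum = 1.5727096 × 10^8.

1.573 × 10^8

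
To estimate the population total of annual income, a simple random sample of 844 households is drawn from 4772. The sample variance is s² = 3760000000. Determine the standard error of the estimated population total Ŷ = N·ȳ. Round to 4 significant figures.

Var(Ŷ) = N²·Var(ȳ) = N²·(1 − n/N)·s²/n.
f = 844/4772 = 0.17686505; Var(ȳ) = 0.82313495·3760000000/844 = 3.6670467 × 10^6.
Var(Ŷ) = 4772² · (3.6670467 × 10^6) = 8.3505929 × 10^13.
SE(Ŷ) = √(8.3505929 × 10^13) = 9.138 × 10^6.

9.138 × 10^6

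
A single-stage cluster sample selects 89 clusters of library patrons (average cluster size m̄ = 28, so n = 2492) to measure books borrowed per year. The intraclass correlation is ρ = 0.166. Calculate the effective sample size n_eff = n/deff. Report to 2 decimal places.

deff = 1 + (28 − 1)·0.166 = 1 + 4.482 = 5.482.
n_eff = 2492 / 5.482 = 454.58.

454.58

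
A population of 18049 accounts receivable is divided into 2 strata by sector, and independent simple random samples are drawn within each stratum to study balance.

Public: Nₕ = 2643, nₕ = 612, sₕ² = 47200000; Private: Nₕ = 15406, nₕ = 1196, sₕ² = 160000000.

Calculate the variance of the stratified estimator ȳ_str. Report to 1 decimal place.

91172.2

Var(ȳ_str) = Σₕ Wₕ²(1 − fₕ)sₕ²/nₕ with Wₕ = Nₕ/N, N = 18049.
Public: Wₕ = 0.14643471; term = 0.14643471²·(1 − 0.23155505)·47200000/612 = 1270.8415.
Private: Wₕ = 0.85356529; term = 0.85356529²·(1 − 0.07763209)·160000000/1196 = 89901.406.
Sum = 91172.248.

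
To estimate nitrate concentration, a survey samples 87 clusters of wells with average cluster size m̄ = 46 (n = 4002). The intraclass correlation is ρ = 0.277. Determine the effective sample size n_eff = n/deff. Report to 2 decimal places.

297.22

deff = 1 + (46 − 1)·0.277 = 1 + 12.465 = 13.465.
n_eff = 4002 / 13.465 = 297.22.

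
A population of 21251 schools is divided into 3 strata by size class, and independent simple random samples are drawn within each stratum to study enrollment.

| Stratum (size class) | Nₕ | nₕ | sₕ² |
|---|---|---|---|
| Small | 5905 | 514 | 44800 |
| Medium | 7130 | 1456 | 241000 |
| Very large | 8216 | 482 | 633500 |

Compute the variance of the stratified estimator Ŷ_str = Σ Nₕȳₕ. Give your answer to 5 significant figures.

9.2986 × 10^10

Var(Ŷ_str) = Σₕ Nₕ²(1 − fₕ)sₕ²/nₕ.
Small: 5905²·(1 − 514/5905)·44800/514 = 2.7746239 × 10^9.
Medium: 7130²·(1 − 1456/7130)·241000/1456 = 6.6962942 × 10^9.
Very large: 8216²·(1 − 482/8216)·633500/482 = 8.3514941 × 10^10.
Sum = 9.2985859 × 10^10.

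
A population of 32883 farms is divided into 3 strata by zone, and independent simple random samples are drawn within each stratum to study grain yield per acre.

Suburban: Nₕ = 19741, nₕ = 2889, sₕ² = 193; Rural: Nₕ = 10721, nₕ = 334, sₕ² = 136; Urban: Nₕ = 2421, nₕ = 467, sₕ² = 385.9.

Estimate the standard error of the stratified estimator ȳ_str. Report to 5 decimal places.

0.25711

Var(ȳ_str) = Σₕ Wₕ²(1 − fₕ)sₕ²/nₕ with Wₕ = Nₕ/N, N = 32883.
Suburban: Wₕ = 0.60034060; term = 0.60034060²·(1 − 0.14634517)·193/2889 = 0.020553581.
Rural: Wₕ = 0.32603473; term = 0.32603473²·(1 − 0.03115381)·136/334 = 0.041934841.
Urban: Wₕ = 0.07362467; term = 0.07362467²·(1 − 0.19289550)·385.9/467 = 0.0036152171.
Sum = 0.066103639.
SE = √(0.066103639) = 0.25711.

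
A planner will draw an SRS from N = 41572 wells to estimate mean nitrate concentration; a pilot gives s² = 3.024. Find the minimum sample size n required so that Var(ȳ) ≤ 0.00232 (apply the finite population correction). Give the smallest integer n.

Without fpc, n₀ = s²/D = 3.024/0.00232 = 1303.4483.
With fpc, (1 − n/N)·s²/n ≤ D requires n ≥ n₀/(1 + n₀/N) = 1303.4483/(1 + 1303.4483/41572) = 1263.8224.
Rounding up, n = 1264.

1264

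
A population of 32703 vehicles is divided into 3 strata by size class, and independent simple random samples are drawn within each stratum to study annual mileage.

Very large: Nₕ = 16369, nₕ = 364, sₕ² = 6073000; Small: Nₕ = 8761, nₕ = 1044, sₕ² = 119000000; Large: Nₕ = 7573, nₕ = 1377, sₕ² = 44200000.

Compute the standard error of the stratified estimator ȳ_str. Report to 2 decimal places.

Var(ȳ_str) = Σₕ Wₕ²(1 − fₕ)sₕ²/nₕ with Wₕ = Nₕ/N, N = 32703.
Very large: Wₕ = 0.50053512; term = 0.50053512²·(1 − 0.02223716)·6073000/364 = 4086.999.
Small: Wₕ = 0.26789591; term = 0.26789591²·(1 − 0.11916448)·119000000/1044 = 7205.6548.
Large: Wₕ = 0.23156897; term = 0.23156897²·(1 − 0.18183019)·44200000/1377 = 1408.2913.
Sum = 12700.945.
SE = √(12700.945) = 112.70.

112.70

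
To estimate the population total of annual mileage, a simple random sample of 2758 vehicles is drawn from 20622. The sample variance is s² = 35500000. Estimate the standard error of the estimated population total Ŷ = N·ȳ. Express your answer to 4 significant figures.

2.178 × 10^6

Var(Ŷ) = N²·Var(ȳ) = N²·(1 − n/N)·s²/n.
f = 2758/20622 = 0.13374067; Var(ȳ) = 0.86625933·35500000/2758 = 11150.184.
Var(Ŷ) = 20622² · 11150.184 = 4.741804 × 10^12.
SE(Ŷ) = √(4.741804 × 10^12) = 2.178 × 10^6.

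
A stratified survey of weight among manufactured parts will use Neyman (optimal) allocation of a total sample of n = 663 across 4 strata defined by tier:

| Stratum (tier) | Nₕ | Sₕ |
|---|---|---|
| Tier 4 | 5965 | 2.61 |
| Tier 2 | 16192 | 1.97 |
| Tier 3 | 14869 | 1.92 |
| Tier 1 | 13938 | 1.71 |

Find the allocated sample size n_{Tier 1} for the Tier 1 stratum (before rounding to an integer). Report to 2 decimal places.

Neyman allocation: nₕ = n·NₕSₕ / Σⱼ NⱼSⱼ.
Σ NⱼSⱼ = 5965·2.61 + 16192·1.97 + 14869·1.92 + 13938·1.71 = 99849.35.
n_{Tier 1} = 663·13938·1.71 / 99849.35 = 158.26.

158.26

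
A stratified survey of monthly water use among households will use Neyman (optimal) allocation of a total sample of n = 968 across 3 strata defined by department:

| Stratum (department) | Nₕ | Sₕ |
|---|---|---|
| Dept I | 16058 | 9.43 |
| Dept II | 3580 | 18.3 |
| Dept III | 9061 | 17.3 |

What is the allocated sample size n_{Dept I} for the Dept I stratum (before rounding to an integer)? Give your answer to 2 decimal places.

392.25

Neyman allocation: nₕ = n·NₕSₕ / Σⱼ NⱼSⱼ.
Σ NⱼSⱼ = 16058·9.43 + 3580·18.3 + 9061·17.3 = 373696.24.
n_{Dept I} = 968·16058·9.43 / 373696.24 = 392.25.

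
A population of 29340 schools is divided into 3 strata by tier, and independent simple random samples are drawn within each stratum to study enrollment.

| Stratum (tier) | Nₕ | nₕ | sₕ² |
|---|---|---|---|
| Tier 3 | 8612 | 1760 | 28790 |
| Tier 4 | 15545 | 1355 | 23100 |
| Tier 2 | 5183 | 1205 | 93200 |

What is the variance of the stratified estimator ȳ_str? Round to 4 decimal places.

Var(ȳ_str) = Σₕ Wₕ²(1 − fₕ)sₕ²/nₕ with Wₕ = Nₕ/N, N = 29340.
Tier 3: Wₕ = 0.29352420; term = 0.29352420²·(1 − 0.20436600)·28790/1760 = 1.1213215.
Tier 4: Wₕ = 0.52982277; term = 0.52982277²·(1 − 0.08716629)·23100/1355 = 4.3684321.
Tier 2: Wₕ = 0.17665303; term = 0.17665303²·(1 − 0.23249084)·93200/1205 = 1.8524847.
Sum = 7.3422383.

7.3422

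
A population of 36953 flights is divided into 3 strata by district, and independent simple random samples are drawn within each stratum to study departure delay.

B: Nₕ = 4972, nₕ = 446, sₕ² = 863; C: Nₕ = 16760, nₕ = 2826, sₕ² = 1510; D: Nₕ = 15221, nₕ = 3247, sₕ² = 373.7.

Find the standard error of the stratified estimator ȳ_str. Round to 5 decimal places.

0.37233

Var(ȳ_str) = Σₕ Wₕ²(1 − fₕ)sₕ²/nₕ with Wₕ = Nₕ/N, N = 36953.
B: Wₕ = 0.13454929; term = 0.13454929²·(1 − 0.08970233)·863/446 = 0.031887627.
C: Wₕ = 0.45354910; term = 0.45354910²·(1 − 0.16861575)·1510/2826 = 0.091380853.
D: Wₕ = 0.41190160; term = 0.41190160²·(1 − 0.21332370)·373.7/3247 = 0.015361154.
Sum = 0.13862963.
SE = √(0.13862963) = 0.37233.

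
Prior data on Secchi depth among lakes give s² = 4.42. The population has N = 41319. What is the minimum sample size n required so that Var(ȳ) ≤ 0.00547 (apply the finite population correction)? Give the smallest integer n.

Without fpc, n₀ = s²/D = 4.42/0.00547 = 808.0439.
With fpc, (1 − n/N)·s²/n ≤ D requires n ≥ n₀/(1 + n₀/N) = 808.0439/(1 + 808.0439/41319) = 792.5447.
Rounding up, n = 793.

793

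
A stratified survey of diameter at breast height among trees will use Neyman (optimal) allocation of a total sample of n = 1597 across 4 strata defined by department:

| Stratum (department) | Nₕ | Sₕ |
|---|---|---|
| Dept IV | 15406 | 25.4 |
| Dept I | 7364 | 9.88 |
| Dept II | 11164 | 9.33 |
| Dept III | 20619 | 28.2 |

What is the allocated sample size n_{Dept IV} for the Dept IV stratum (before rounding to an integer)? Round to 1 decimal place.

Neyman allocation: nₕ = n·NₕSₕ / Σⱼ NⱼSⱼ.
Σ NⱼSⱼ = 15406·25.4 + 7364·9.88 + 11164·9.33 + 20619·28.2 = 1.1496846 × 10^6.
n_{Dept IV} = 1597·15406·25.4 / (1.1496846 × 10^6) = 543.6.

543.6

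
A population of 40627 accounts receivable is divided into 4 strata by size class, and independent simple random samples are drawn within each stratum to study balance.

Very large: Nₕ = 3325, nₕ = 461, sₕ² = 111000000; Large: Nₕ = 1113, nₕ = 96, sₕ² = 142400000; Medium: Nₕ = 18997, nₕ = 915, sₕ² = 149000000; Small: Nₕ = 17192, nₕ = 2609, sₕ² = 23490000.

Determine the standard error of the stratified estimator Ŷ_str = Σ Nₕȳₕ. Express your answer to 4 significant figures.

7.885 × 10^6

Var(Ŷ_str) = Σₕ Nₕ²(1 − fₕ)sₕ²/nₕ.
Very large: 3325²·(1 − 461/3325)·111000000/461 = 2.2929085 × 10^12.
Large: 1113²·(1 − 96/1113)·142400000/96 = 1.6790162 × 10^12.
Medium: 18997²·(1 − 915/18997)·149000000/915 = 5.5936677 × 10^13.
Small: 17192²·(1 − 2609/17192)·23490000/2609 = 2.2572633 × 10^12.
Sum = 6.2165865 × 10^13.
SE = √(6.2165865 × 10^13) = 7.885 × 10^6.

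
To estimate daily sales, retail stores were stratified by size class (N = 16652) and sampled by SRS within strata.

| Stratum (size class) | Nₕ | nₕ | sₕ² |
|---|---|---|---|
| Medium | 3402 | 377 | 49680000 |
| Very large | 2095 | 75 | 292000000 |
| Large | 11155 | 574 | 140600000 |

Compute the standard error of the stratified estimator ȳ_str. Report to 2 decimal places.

410.58

Var(ȳ_str) = Σₕ Wₕ²(1 − fₕ)sₕ²/nₕ with Wₕ = Nₕ/N, N = 16652.
Medium: Wₕ = 0.20429978; term = 0.20429978²·(1 − 0.11081717)·49680000/377 = 4890.656.
Very large: Wₕ = 0.12581071; term = 0.12581071²·(1 − 0.03579952)·292000000/75 = 59418.842.
Large: Wₕ = 0.66988950; term = 0.66988950²·(1 − 0.05145675)·140600000/574 = 104264.61.
Sum = 168574.11.
SE = √(168574.11) = 410.58.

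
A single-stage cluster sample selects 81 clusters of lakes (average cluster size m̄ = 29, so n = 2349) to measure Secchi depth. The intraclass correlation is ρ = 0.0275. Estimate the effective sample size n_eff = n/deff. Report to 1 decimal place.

1327.1

deff = 1 + (29 − 1)·0.0275 = 1 + 0.77 = 1.77.
n_eff = 2349 / 1.77 = 1327.1.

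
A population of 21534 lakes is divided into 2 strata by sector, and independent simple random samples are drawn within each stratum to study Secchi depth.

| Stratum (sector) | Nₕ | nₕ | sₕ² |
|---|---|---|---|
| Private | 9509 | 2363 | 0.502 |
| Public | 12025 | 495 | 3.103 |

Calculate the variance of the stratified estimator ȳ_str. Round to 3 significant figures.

0.00191

Var(ȳ_str) = Σₕ Wₕ²(1 − fₕ)sₕ²/nₕ with Wₕ = Nₕ/N, N = 21534.
Private: Wₕ = 0.44158076; term = 0.44158076²·(1 − 0.24850142)·0.502/2363 = 3.1130668 × 10^-5.
Public: Wₕ = 0.55841924; term = 0.55841924²·(1 − 0.04116424)·3.103/495 = 0.0018743106.
Sum = 0.0019054413.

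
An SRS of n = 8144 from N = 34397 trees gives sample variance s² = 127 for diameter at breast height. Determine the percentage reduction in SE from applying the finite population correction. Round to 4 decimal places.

f = n/N = 8144/34397 = 0.23676483.
SE_no-fpc = √(s²/n) = 0.12487715; SE_fpc = √((1−f)s²/n) = 0.10909684.
Ratio = √(1−f) = 0.87363331. Reduction = 100·(1 − 0.87363331) = 12.6367%.

12.6367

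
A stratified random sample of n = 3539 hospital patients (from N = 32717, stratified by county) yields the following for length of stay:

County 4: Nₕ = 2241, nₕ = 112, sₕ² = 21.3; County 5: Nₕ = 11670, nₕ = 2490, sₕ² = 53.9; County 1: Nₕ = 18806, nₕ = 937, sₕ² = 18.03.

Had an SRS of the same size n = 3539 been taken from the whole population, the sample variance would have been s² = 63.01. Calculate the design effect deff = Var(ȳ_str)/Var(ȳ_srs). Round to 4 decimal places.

0.5703

Var(ȳ_str) = Σ Wₕ²(1−fₕ)sₕ²/nₕ with Wₕ = Nₕ/32717:
  County 4: (2241/32717)²·(1−112/2241)·21.3/112 = 8.4768042 × 10^-4
  County 5: (11670/32717)²·(1−2490/11670)·53.9/2490 = 0.0021664866
  County 1: (18806/32717)²·(1−937/18806)·18.03/937 = 0.0060409587
  → Var(ȳ_str) = 0.0090551257.
Var(ȳ_srs) = (1 − 3539/32717)·63.01/3539 = 0.015878554.
deff = 0.0090551257 / 0.015878554 = 0.5703.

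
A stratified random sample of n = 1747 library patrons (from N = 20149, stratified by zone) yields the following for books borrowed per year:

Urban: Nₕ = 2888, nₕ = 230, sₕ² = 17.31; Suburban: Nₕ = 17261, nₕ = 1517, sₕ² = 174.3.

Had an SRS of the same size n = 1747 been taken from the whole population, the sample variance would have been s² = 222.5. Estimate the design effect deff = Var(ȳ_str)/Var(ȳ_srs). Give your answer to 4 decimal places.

Var(ȳ_str) = Σ Wₕ²(1−fₕ)sₕ²/nₕ with Wₕ = Nₕ/20149:
  Urban: (2888/20149)²·(1−230/2888)·17.31/230 = 0.0014230311
  Suburban: (17261/20149)²·(1−1517/17261)·174.3/1517 = 0.076910537
  → Var(ȳ_str) = 0.078333568.
Var(ȳ_srs) = (1 − 1747/20149)·222.5/1747 = 0.11631846.
deff = 0.078333568 / 0.11631846 = 0.6734.

0.6734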